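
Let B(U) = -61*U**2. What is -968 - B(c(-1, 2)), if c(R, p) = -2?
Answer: -724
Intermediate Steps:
-968 - B(c(-1, 2)) = -968 - (-61)*(-2)**2 = -968 - (-61)*4 = -968 - 1*(-244) = -968 + 244 = -724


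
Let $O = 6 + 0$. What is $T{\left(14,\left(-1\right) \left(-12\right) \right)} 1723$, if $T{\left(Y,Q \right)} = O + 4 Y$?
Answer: $106826$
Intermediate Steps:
$O = 6$
$T{\left(Y,Q \right)} = 6 + 4 Y$
$T{\left(14,\left(-1\right) \left(-12\right) \right)} 1723 = \left(6 + 4 \cdot 14\right) 1723 = \left(6 + 56\right) 1723 = 62 \cdot 1723 = 106826$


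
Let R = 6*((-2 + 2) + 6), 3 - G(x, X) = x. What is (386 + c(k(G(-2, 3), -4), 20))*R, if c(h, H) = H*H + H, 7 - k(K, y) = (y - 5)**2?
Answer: 29016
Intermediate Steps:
G(x, X) = 3 - x
k(K, y) = 7 - (-5 + y)**2 (k(K, y) = 7 - (y - 5)**2 = 7 - (-5 + y)**2)
c(h, H) = H + H**2 (c(h, H) = H**2 + H = H + H**2)
R = 36 (R = 6*(0 + 6) = 6*6 = 36)
(386 + c(k(G(-2, 3), -4), 20))*R = (386 + 20*(1 + 20))*36 = (386 + 20*21)*36 = (386 + 420)*36 = 806*36 = 29016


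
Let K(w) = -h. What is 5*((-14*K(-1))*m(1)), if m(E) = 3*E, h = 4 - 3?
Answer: 210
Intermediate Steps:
h = 1
K(w) = -1 (K(w) = -1*1 = -1)
5*((-14*K(-1))*m(1)) = 5*((-14*(-1))*(3*1)) = 5*(14*3) = 5*42 = 210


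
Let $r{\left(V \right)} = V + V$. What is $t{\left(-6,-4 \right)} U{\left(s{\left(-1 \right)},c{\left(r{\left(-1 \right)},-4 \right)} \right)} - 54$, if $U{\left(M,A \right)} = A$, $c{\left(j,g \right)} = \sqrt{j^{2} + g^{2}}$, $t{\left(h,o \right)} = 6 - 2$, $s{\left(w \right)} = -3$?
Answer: $-54 + 8 \sqrt{5} \approx -36.111$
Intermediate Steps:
$r{\left(V \right)} = 2 V$
$t{\left(h,o \right)} = 4$
$c{\left(j,g \right)} = \sqrt{g^{2} + j^{2}}$
$t{\left(-6,-4 \right)} U{\left(s{\left(-1 \right)},c{\left(r{\left(-1 \right)},-4 \right)} \right)} - 54 = 4 \sqrt{\left(-4\right)^{2} + \left(2 \left(-1\right)\right)^{2}} - 54 = 4 \sqrt{16 + \left(-2\right)^{2}} - 54 = 4 \sqrt{16 + 4} - 54 = 4 \sqrt{20} - 54 = 4 \cdot 2 \sqrt{5} - 54 = 8 \sqrt{5} - 54 = -54 + 8 \sqrt{5}$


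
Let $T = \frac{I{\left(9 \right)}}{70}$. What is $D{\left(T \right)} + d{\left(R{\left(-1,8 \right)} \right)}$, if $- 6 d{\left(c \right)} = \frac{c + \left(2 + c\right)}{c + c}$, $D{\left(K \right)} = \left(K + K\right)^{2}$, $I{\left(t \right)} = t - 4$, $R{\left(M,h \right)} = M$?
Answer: $\frac{1}{49} \approx 0.020408$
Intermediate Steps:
$I{\left(t \right)} = -4 + t$
$T = \frac{1}{14}$ ($T = \frac{-4 + 9}{70} = 5 \cdot \frac{1}{70} = \frac{1}{14} \approx 0.071429$)
$D{\left(K \right)} = 4 K^{2}$ ($D{\left(K \right)} = \left(2 K\right)^{2} = 4 K^{2}$)
$d{\left(c \right)} = - \frac{2 + 2 c}{12 c}$ ($d{\left(c \right)} = - \frac{\left(c + \left(2 + c\right)\right) \frac{1}{c + c}}{6} = - \frac{\left(2 + 2 c\right) \frac{1}{2 c}}{6} = - \frac{\frac{1}{2} \frac{1}{c} \left(2 + 2 c\right)}{6} = - \frac{2 + 2 c}{12 c}$)
$D{\left(T \right)} + d{\left(R{\left(-1,8 \right)} \right)} = \frac{4}{196} + \frac{-1 - -1}{6 \left(-1\right)} = 4 \cdot \frac{1}{196} + \frac{1}{6} \left(-1\right) \left(-1 + 1\right) = \frac{1}{49} + \frac{1}{6} \left(-1\right) 0 = \frac{1}{49} + 0 = \frac{1}{49}$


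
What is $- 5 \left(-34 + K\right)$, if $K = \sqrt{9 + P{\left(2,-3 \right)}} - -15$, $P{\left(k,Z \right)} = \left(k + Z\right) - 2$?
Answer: $95 - 5 \sqrt{6} \approx 82.753$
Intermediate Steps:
$P{\left(k,Z \right)} = -2 + Z + k$ ($P{\left(k,Z \right)} = \left(Z + k\right) - 2 = -2 + Z + k$)
$K = 15 + \sqrt{6}$ ($K = \sqrt{9 - 3} - -15 = \sqrt{9 - 3} + 15 = \sqrt{6} + 15 = 15 + \sqrt{6} \approx 17.449$)
$- 5 \left(-34 + K\right) = - 5 \left(-34 + \left(15 + \sqrt{6}\right)\right) = - 5 \left(-19 + \sqrt{6}\right) = 95 - 5 \sqrt{6}$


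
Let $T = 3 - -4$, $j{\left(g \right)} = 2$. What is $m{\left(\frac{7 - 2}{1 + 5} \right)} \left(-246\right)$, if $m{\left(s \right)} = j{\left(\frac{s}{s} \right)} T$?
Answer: $-3444$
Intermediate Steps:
$T = 7$ ($T = 3 + 4 = 7$)
$m{\left(s \right)} = 14$ ($m{\left(s \right)} = 2 \cdot 7 = 14$)
$m{\left(\frac{7 - 2}{1 + 5} \right)} \left(-246\right) = 14 \left(-246\right) = -3444$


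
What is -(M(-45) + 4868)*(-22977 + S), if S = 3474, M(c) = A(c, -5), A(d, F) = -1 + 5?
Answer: 95018616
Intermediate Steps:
A(d, F) = 4
M(c) = 4
-(M(-45) + 4868)*(-22977 + S) = -(4 + 4868)*(-22977 + 3474) = -4872*(-19503) = -1*(-95018616) = 95018616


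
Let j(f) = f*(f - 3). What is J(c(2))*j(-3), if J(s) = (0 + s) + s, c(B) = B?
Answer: 72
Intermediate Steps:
j(f) = f*(-3 + f)
J(s) = 2*s (J(s) = s + s = 2*s)
J(c(2))*j(-3) = (2*2)*(-3*(-3 - 3)) = 4*(-3*(-6)) = 4*18 = 72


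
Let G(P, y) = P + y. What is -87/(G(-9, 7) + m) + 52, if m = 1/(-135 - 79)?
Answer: 13642/143 ≈ 95.399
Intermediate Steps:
m = -1/214 (m = 1/(-214) = -1/214 ≈ -0.0046729)
-87/(G(-9, 7) + m) + 52 = -87/((-9 + 7) - 1/214) + 52 = -87/(-2 - 1/214) + 52 = -87/(-429/214) + 52 = -87*(-214/429) + 52 = 6206/143 + 52 = 13642/143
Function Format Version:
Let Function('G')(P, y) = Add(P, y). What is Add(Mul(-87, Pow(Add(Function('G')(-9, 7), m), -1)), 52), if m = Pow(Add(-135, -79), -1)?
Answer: Rational(13642, 143) ≈ 95.399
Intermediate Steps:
m = Rational(-1, 214) (m = Pow(-214, -1) = Rational(-1, 214) ≈ -0.0046729)
Add(Mul(-87, Pow(Add(Function('G')(-9, 7), m), -1)), 52) = Add(Mul(-87, Pow(Add(Add(-9, 7), Rational(-1, 214)), -1)), 52) = Add(Mul(-87, Pow(Add(-2, Rational(-1, 214)), -1)), 52) = Add(Mul(-87, Pow(Rational(-429, 214), -1)), 52) = Add(Mul(-87, Rational(-214, 429)), 52) = Add(Rational(6206, 143), 52) = Rational(13642, 143)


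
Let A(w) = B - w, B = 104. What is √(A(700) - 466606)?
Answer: I*√467202 ≈ 683.52*I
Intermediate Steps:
A(w) = 104 - w
√(A(700) - 466606) = √((104 - 1*700) - 466606) = √((104 - 700) - 466606) = √(-596 - 466606) = √(-467202) = I*√467202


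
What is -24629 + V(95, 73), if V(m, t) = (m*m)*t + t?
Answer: 634269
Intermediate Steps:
V(m, t) = t + t*m² (V(m, t) = m²*t + t = t*m² + t = t + t*m²)
-24629 + V(95, 73) = -24629 + 73*(1 + 95²) = -24629 + 73*(1 + 9025) = -24629 + 73*9026 = -24629 + 658898 = 634269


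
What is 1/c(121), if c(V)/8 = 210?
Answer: 1/1680 ≈ 0.00059524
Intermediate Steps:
c(V) = 1680 (c(V) = 8*210 = 1680)
1/c(121) = 1/1680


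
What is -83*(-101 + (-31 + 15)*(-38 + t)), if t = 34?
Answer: 3071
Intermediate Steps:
-83*(-101 + (-31 + 15)*(-38 + t)) = -83*(-101 + (-31 + 15)*(-38 + 34)) = -83*(-101 - 16*(-4)) = -83*(-101 + 64) = -83*(-37) = 3071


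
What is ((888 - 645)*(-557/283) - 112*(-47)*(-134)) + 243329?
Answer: -130894652/283 ≈ -4.6253e+5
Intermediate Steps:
((888 - 645)*(-557/283) - 112*(-47)*(-134)) + 243329 = (243*(-557*1/283) + 5264*(-134)) + 243329 = (243*(-557/283) - 705376) + 243329 = (-135351/283 - 705376) + 243329 = -199756759/283 + 243329 = -130894652/283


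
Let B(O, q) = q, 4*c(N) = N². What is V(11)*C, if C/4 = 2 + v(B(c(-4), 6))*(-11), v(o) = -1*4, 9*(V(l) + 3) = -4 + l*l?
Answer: 1840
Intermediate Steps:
c(N) = N²/4
V(l) = -31/9 + l²/9 (V(l) = -3 + (-4 + l*l)/9 = -3 + (-4 + l²)/9 = -3 + (-4/9 + l²/9) = -31/9 + l²/9)
v(o) = -4
C = 184 (C = 4*(2 - 4*(-11)) = 4*(2 + 44) = 4*46 = 184)
V(11)*C = (-31/9 + (⅑)*11²)*184 = (-31/9 + (⅑)*121)*184 = (-31/9 + 121/9)*184 = 10*184 = 1840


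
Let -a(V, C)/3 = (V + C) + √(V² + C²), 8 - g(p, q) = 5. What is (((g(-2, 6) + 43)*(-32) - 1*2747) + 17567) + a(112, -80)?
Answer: 13252 - 48*√74 ≈ 12839.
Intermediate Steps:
g(p, q) = 3 (g(p, q) = 8 - 1*5 = 8 - 5 = 3)
a(V, C) = -3*C - 3*V - 3*√(C² + V²) (a(V, C) = -3*((V + C) + √(V² + C²)) = -3*((C + V) + √(C² + V²)) = -3*(C + V + √(C² + V²)) = -3*C - 3*V - 3*√(C² + V²))
(((g(-2, 6) + 43)*(-32) - 1*2747) + 17567) + a(112, -80) = (((3 + 43)*(-32) - 1*2747) + 17567) + (-3*(-80) - 3*112 - 3*√((-80)² + 112²)) = ((46*(-32) - 2747) + 17567) + (240 - 336 - 3*√(6400 + 12544)) = ((-1472 - 2747) + 17567) + (240 - 336 - 48*√74) = (-4219 + 17567) + (240 - 336 - 48*√74) = 13348 + (240 - 336 - 48*√74) = 13348 + (-96 - 48*√74) = 13252 - 48*√74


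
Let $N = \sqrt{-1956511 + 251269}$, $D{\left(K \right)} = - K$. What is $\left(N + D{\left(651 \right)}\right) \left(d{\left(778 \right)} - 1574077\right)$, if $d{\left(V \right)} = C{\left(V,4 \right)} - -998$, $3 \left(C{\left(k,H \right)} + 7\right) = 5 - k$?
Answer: $1024246727 - \frac{4720031 i \sqrt{1705242}}{3} \approx 1.0242 \cdot 10^{9} - 2.0545 \cdot 10^{9} i$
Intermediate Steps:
$C{\left(k,H \right)} = - \frac{16}{3} - \frac{k}{3}$ ($C{\left(k,H \right)} = -7 + \frac{5 - k}{3} = -7 - \left(- \frac{5}{3} + \frac{k}{3}\right) = - \frac{16}{3} - \frac{k}{3}$)
$d{\left(V \right)} = \frac{2978}{3} - \frac{V}{3}$ ($d{\left(V \right)} = \left(- \frac{16}{3} - \frac{V}{3}\right) - -998 = \left(- \frac{16}{3} - \frac{V}{3}\right) + 998 = \frac{2978}{3} - \frac{V}{3}$)
$N = i \sqrt{1705242}$ ($N = \sqrt{-1705242} = i \sqrt{1705242} \approx 1305.8 i$)
$\left(N + D{\left(651 \right)}\right) \left(d{\left(778 \right)} - 1574077\right) = \left(i \sqrt{1705242} - 651\right) \left(\left(\frac{2978}{3} - \frac{778}{3}\right) - 1574077\right) = \left(-651 + i \sqrt{1705242}\right) \left(\frac{2200}{3} - 1574077\right) = \left(-651 + i \sqrt{1705242}\right) \left(- \frac{4720031}{3}\right) = 1024246727 - \frac{4720031 i \sqrt{1705242}}{3}$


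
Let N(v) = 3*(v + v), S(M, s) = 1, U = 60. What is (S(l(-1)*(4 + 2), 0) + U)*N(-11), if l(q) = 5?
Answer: -4026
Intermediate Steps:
N(v) = 6*v (N(v) = 3*(2*v) = 6*v)
(S(l(-1)*(4 + 2), 0) + U)*N(-11) = (1 + 60)*(6*(-11)) = 61*(-66) = -4026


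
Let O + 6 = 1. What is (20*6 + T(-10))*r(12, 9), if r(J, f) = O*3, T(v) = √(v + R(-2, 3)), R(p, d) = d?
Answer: -1800 - 15*I*√7 ≈ -1800.0 - 39.686*I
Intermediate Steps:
O = -5 (O = -6 + 1 = -5)
T(v) = √(3 + v) (T(v) = √(v + 3) = √(3 + v))
r(J, f) = -15 (r(J, f) = -5*3 = -15)
(20*6 + T(-10))*r(12, 9) = (20*6 + √(3 - 10))*(-15) = (120 + √(-7))*(-15) = (120 + I*√7)*(-15) = -1800 - 15*I*√7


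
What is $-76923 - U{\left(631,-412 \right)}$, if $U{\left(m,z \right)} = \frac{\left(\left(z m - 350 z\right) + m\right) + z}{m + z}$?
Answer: $- \frac{16730584}{219} \approx -76395.0$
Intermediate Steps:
$U{\left(m,z \right)} = \frac{m - 349 z + m z}{m + z}$ ($U{\left(m,z \right)} = \frac{\left(\left(m z - 350 z\right) + m\right) + z}{m + z} = \frac{\left(\left(- 350 z + m z\right) + m\right) + z}{m + z} = \frac{\left(m - 350 z + m z\right) + z}{m + z} = \frac{m - 349 z + m z}{m + z}$)
$-76923 - U{\left(631,-412 \right)} = -76923 - \frac{631 - -143788 + 631 \left(-412\right)}{631 - 412} = -76923 - \frac{631 + 143788 - 259972}{219} = -76923 - \frac{1}{219} \left(-115553\right) = -76923 - - \frac{115553}{219} = -76923 + \frac{115553}{219} = - \frac{16730584}{219}$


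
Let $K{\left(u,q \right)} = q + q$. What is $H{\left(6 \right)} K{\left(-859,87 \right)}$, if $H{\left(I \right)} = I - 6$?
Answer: $0$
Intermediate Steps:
$K{\left(u,q \right)} = 2 q$
$H{\left(I \right)} = -6 + I$ ($H{\left(I \right)} = I - 6 = -6 + I$)
$H{\left(6 \right)} K{\left(-859,87 \right)} = \left(-6 + 6\right) 2 \cdot 87 = 0 \cdot 174 = 0$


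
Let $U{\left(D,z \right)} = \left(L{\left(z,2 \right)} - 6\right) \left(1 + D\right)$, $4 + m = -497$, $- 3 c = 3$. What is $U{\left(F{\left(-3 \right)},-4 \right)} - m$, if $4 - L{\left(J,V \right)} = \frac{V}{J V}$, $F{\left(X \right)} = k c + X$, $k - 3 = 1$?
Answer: $\frac{1023}{2} \approx 511.5$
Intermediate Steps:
$c = -1$ ($c = \left(- \frac{1}{3}\right) 3 = -1$)
$k = 4$ ($k = 3 + 1 = 4$)
$m = -501$ ($m = -4 - 497 = -501$)
$F{\left(X \right)} = -4 + X$ ($F{\left(X \right)} = 4 \left(-1\right) + X = -4 + X$)
$L{\left(J,V \right)} = 4 - \frac{1}{J}$ ($L{\left(J,V \right)} = 4 - \frac{V}{J V} = 4 - V \frac{1}{J V} = 4 - \frac{1}{J}$)
$U{\left(D,z \right)} = \left(1 + D\right) \left(-2 - \frac{1}{z}\right)$ ($U{\left(D,z \right)} = \left(\left(4 - \frac{1}{z}\right) - 6\right) \left(1 + D\right) = \left(-2 - \frac{1}{z}\right) \left(1 + D\right) = \left(1 + D\right) \left(-2 - \frac{1}{z}\right)$)
$U{\left(F{\left(-3 \right)},-4 \right)} - m = \left(-2 - \frac{1}{-4} - 2 \left(-4 - 3\right) - \frac{-4 - 3}{-4}\right) - -501 = \left(-2 - - \frac{1}{4} - -14 - \left(-7\right) \left(- \frac{1}{4}\right)\right) + 501 = \left(-2 + \frac{1}{4} + 14 - \frac{7}{4}\right) + 501 = \frac{21}{2} + 501 = \frac{1023}{2}$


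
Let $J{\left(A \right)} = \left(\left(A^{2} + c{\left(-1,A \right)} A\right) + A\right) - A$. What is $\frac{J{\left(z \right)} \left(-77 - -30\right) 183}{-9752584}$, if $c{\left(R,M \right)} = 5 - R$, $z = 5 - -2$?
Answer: $\frac{782691}{9752584} \approx 0.080255$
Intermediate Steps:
$z = 7$ ($z = 5 + 2 = 7$)
$J{\left(A \right)} = A^{2} + 6 A$ ($J{\left(A \right)} = \left(\left(A^{2} + \left(5 - -1\right) A\right) + A\right) - A = \left(\left(A^{2} + \left(5 + 1\right) A\right) + A\right) - A = \left(\left(A^{2} + 6 A\right) + A\right) - A = \left(A^{2} + 7 A\right) - A = A^{2} + 6 A$)
$\frac{J{\left(z \right)} \left(-77 - -30\right) 183}{-9752584} = \frac{7 \left(6 + 7\right) \left(-77 - -30\right) 183}{-9752584} = 7 \cdot 13 \left(-77 + 30\right) 183 \left(- \frac{1}{9752584}\right) = 91 \left(-47\right) 183 \left(- \frac{1}{9752584}\right) = \left(-4277\right) 183 \left(- \frac{1}{9752584}\right) = \left(-782691\right) \left(- \frac{1}{9752584}\right) = \frac{782691}{9752584}$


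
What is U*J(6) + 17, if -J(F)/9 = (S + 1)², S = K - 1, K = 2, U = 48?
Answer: -1711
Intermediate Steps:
S = 1 (S = 2 - 1 = 1)
J(F) = -36 (J(F) = -9*(1 + 1)² = -9*2² = -9*4 = -36)
U*J(6) + 17 = 48*(-36) + 17 = -1728 + 17 = -1711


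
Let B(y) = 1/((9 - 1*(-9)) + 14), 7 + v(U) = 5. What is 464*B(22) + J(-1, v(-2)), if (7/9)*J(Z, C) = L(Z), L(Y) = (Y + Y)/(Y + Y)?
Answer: 221/14 ≈ 15.786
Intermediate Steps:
L(Y) = 1 (L(Y) = (2*Y)/((2*Y)) = (2*Y)*(1/(2*Y)) = 1)
v(U) = -2 (v(U) = -7 + 5 = -2)
J(Z, C) = 9/7 (J(Z, C) = (9/7)*1 = 9/7)
B(y) = 1/32 (B(y) = 1/((9 + 9) + 14) = 1/(18 + 14) = 1/32)
464*B(22) + J(-1, v(-2)) = 464*(1/32) + 9/7 = 29/2 + 9/7 = 221/14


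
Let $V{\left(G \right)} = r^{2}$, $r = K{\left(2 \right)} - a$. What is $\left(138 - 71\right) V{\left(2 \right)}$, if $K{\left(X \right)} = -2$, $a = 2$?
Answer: $1072$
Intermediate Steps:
$r = -4$ ($r = -2 - 2 = -4$)
$V{\left(G \right)} = 16$ ($V{\left(G \right)} = \left(-4\right)^{2} = 16$)
$\left(138 - 71\right) V{\left(2 \right)} = \left(138 - 71\right) 16 = 67 \cdot 16 = 1072$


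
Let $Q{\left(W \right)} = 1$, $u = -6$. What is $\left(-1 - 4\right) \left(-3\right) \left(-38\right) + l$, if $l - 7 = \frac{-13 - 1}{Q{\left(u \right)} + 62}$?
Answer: $- \frac{5069}{9} \approx -563.22$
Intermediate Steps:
$l = \frac{61}{9}$ ($l = 7 + \frac{-13 - 1}{1 + 62} = 7 - \frac{14}{63} = 7 - \frac{2}{9} = \frac{61}{9} \approx 6.7778$)
$\left(-1 - 4\right) \left(-3\right) \left(-38\right) + l = \left(-1 - 4\right) \left(-3\right) \left(-38\right) + \frac{61}{9} = \left(-5\right) \left(-3\right) \left(-38\right) + \frac{61}{9} = 15 \left(-38\right) + \frac{61}{9} = -570 + \frac{61}{9} = - \frac{5069}{9}$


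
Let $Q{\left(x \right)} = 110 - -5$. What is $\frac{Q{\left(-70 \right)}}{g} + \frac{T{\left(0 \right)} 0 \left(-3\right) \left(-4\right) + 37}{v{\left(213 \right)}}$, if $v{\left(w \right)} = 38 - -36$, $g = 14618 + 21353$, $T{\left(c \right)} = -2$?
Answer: $\frac{36201}{71942} \approx 0.5032$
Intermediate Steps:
$Q{\left(x \right)} = 115$ ($Q{\left(x \right)} = 110 + 5 = 115$)
$g = 35971$
$v{\left(w \right)} = 74$ ($v{\left(w \right)} = 38 + 36 = 74$)
$\frac{Q{\left(-70 \right)}}{g} + \frac{T{\left(0 \right)} 0 \left(-3\right) \left(-4\right) + 37}{v{\left(213 \right)}} = \frac{115}{35971} + \frac{- 2 \cdot 0 \left(-3\right) \left(-4\right) + 37}{74} = 115 \cdot \frac{1}{35971} + \left(- 2 \cdot 0 \left(-4\right) + 37\right) \frac{1}{74} = \frac{115}{35971} + \left(\left(-2\right) 0 + 37\right) \frac{1}{74} = \frac{115}{35971} + \left(0 + 37\right) \frac{1}{74} = \frac{115}{35971} + 37 \cdot \frac{1}{74} = \frac{115}{35971} + \frac{1}{2} = \frac{36201}{71942}$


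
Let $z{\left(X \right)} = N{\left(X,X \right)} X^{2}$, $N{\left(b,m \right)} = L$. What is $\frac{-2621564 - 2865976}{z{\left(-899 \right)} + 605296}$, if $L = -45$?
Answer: $\frac{5487540}{35763749} \approx 0.15344$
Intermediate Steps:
$N{\left(b,m \right)} = -45$
$z{\left(X \right)} = - 45 X^{2}$
$\frac{-2621564 - 2865976}{z{\left(-899 \right)} + 605296} = \frac{-2621564 - 2865976}{- 45 \left(-899\right)^{2} + 605296} = - \frac{5487540}{\left(-45\right) 808201 + 605296} = - \frac{5487540}{-36369045 + 605296} = - \frac{5487540}{-35763749} = \left(-5487540\right) \left(- \frac{1}{35763749}\right) = \frac{5487540}{35763749}$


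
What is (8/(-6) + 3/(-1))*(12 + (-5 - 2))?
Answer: -65/3 ≈ -21.667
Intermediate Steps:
(8/(-6) + 3/(-1))*(12 + (-5 - 2)) = (8*(-⅙) + 3*(-1))*(12 - 7) = (-4/3 - 3)*5 = -13/3*5 = -65/3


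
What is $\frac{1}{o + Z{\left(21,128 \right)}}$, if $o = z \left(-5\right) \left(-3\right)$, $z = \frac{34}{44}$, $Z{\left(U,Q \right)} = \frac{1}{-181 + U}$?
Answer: $\frac{1760}{20389} \approx 0.086321$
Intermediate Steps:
$z = \frac{17}{22}$ ($z = 34 \cdot \frac{1}{44} = \frac{17}{22} \approx 0.77273$)
$o = \frac{255}{22}$ ($o = \frac{17}{22} \left(-5\right) \left(-3\right) = \left(- \frac{85}{22}\right) \left(-3\right) = \frac{255}{22} \approx 11.591$)
$\frac{1}{o + Z{\left(21,128 \right)}} = \frac{1}{\frac{255}{22} + \frac{1}{-181 + 21}} = \frac{1}{\frac{255}{22} + \frac{1}{-160}} = \frac{1}{\frac{255}{22} - \frac{1}{160}} = \frac{1}{\frac{20389}{1760}} = \frac{1760}{20389}$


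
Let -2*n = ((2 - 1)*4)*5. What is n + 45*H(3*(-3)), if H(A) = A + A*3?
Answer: -1630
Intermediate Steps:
H(A) = 4*A (H(A) = A + 3*A = 4*A)
n = -10 (n = -(2 - 1)*4*5/2 = -1*4*5/2 = -2*5 = -½*20 = -10)
n + 45*H(3*(-3)) = -10 + 45*(4*(3*(-3))) = -10 + 45*(4*(-9)) = -10 + 45*(-36) = -10 - 1620 = -1630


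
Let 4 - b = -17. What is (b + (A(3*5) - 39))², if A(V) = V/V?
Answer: 289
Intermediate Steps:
b = 21 (b = 4 - 1*(-17) = 4 + 17 = 21)
A(V) = 1
(b + (A(3*5) - 39))² = (21 + (1 - 39))² = (21 - 38)² = (-17)² = 289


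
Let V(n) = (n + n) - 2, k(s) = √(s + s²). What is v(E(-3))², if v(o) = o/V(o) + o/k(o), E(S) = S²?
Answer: 1557/1280 + 27*√10/80 ≈ 2.2837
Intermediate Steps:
V(n) = -2 + 2*n (V(n) = 2*n - 2 = -2 + 2*n)
v(o) = o/√(o*(1 + o)) + o/(-2 + 2*o) (v(o) = o/(-2 + 2*o) + o/(√(o*(1 + o))) = o/(-2 + 2*o) + o/√(o*(1 + o)) = o/√(o*(1 + o)) + o/(-2 + 2*o))
v(E(-3))² = ((-3)²/√((-3)²*(1 + (-3)²)) + (-3)²/(-2 + 2*(-3)²))² = (9/√(9*(1 + 9)) + 9/(-2 + 2*9))² = (9/√(9*10) + 9/(-2 + 18))² = (9/√90 + 9/16)² = (9*(√10/30) + 9*(1/16))² = (3*√10/10 + 9/16)² = (9/16 + 3*√10/10)²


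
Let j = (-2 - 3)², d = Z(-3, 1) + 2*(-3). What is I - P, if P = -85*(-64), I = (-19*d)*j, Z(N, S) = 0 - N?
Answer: -4015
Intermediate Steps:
Z(N, S) = -N
d = -3 (d = -1*(-3) + 2*(-3) = 3 - 6 = -3)
j = 25 (j = (-5)² = 25)
I = 1425 (I = -19*(-3)*25 = 57*25 = 1425)
P = 5440
I - P = 1425 - 1*5440 = 1425 - 5440 = -4015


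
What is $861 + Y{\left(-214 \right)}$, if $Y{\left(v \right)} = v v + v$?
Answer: $46443$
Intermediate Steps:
$Y{\left(v \right)} = v + v^{2}$ ($Y{\left(v \right)} = v^{2} + v = v + v^{2}$)
$861 + Y{\left(-214 \right)} = 861 - 214 \left(1 - 214\right) = 861 - -45582 = 861 + 45582 = 46443$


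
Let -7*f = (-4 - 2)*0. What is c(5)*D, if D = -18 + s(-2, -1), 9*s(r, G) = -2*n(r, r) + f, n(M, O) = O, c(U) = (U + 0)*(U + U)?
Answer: -7900/9 ≈ -877.78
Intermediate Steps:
c(U) = 2*U² (c(U) = U*(2*U) = 2*U²)
f = 0 (f = -(-4 - 2)*0/7 = -(-6)*0/7 = -⅐*0 = 0)
s(r, G) = -2*r/9 (s(r, G) = (-2*r + 0)/9 = (-2*r)/9 = -2*r/9)
D = -158/9 (D = -18 - 2/9*(-2) = -18 + 4/9 = -158/9 ≈ -17.556)
c(5)*D = (2*5²)*(-158/9) = (2*25)*(-158/9) = 50*(-158/9) = -7900/9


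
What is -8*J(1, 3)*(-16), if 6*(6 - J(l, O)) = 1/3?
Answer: 6848/9 ≈ 760.89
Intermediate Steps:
J(l, O) = 107/18 (J(l, O) = 6 - ⅙/3 = 6 - ⅙*⅓ = 6 - 1/18 = 107/18)
-8*J(1, 3)*(-16) = -8*107/18*(-16) = -428/9*(-16) = 6848/9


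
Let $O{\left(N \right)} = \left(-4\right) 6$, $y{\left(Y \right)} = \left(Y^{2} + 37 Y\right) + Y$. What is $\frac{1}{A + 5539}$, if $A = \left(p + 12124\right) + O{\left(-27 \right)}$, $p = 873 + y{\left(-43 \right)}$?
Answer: $\frac{1}{18727} \approx 5.3399 \cdot 10^{-5}$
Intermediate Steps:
$y{\left(Y \right)} = Y^{2} + 38 Y$
$O{\left(N \right)} = -24$
$p = 1088$ ($p = 873 - 43 \left(38 - 43\right) = 873 - -215 = 873 + 215 = 1088$)
$A = 13188$ ($A = \left(1088 + 12124\right) - 24 = 13212 - 24 = 13188$)
$\frac{1}{A + 5539} = \frac{1}{13188 + 5539} = \frac{1}{18727}$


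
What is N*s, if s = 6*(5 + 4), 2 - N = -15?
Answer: 918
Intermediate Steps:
N = 17 (N = 2 - 1*(-15) = 2 + 15 = 17)
s = 54 (s = 6*9 = 54)
N*s = 17*54 = 918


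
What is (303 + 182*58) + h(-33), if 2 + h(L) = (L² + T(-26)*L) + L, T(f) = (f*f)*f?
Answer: 591921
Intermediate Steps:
T(f) = f³ (T(f) = f²*f = f³)
h(L) = -2 + L² - 17575*L (h(L) = -2 + ((L² + (-26)³*L) + L) = -2 + ((L² - 17576*L) + L) = -2 + (L² - 17575*L) = -2 + L² - 17575*L)
(303 + 182*58) + h(-33) = (303 + 182*58) + (-2 + (-33)² - 17575*(-33)) = (303 + 10556) + (-2 + 1089 + 579975) = 10859 + 581062 = 591921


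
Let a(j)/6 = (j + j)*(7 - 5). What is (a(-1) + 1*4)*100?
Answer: -2000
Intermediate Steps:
a(j) = 24*j (a(j) = 6*((j + j)*(7 - 5)) = 6*((2*j)*2) = 6*(4*j) = 24*j)
(a(-1) + 1*4)*100 = (24*(-1) + 1*4)*100 = (-24 + 4)*100 = -20*100 = -2000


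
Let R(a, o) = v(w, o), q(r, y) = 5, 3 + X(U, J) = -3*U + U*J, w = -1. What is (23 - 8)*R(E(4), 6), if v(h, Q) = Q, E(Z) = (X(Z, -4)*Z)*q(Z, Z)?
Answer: 90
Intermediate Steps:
X(U, J) = -3 - 3*U + J*U (X(U, J) = -3 + (-3*U + U*J) = -3 + (-3*U + J*U) = -3 - 3*U + J*U)
E(Z) = 5*Z*(-3 - 7*Z) (E(Z) = ((-3 - 3*Z - 4*Z)*Z)*5 = ((-3 - 7*Z)*Z)*5 = (Z*(-3 - 7*Z))*5 = 5*Z*(-3 - 7*Z))
R(a, o) = o
(23 - 8)*R(E(4), 6) = (23 - 8)*6 = 15*6 = 90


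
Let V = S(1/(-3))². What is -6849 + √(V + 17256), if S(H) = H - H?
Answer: -6849 + 2*√4314 ≈ -6717.6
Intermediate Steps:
S(H) = 0
V = 0 (V = 0² = 0)
-6849 + √(V + 17256) = -6849 + √(0 + 17256) = -6849 + √17256 = -6849 + 2*√4314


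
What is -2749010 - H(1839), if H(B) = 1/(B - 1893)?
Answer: -148446539/54 ≈ -2.7490e+6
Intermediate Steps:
H(B) = 1/(-1893 + B)
-2749010 - H(1839) = -2749010 - 1/(-1893 + 1839) = -2749010 - 1/(-54) = -2749010 - 1*(-1/54) = -2749010 + 1/54 = -148446539/54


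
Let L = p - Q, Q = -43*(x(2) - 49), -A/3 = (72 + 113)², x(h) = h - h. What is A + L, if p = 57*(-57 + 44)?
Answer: -105523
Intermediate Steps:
x(h) = 0
A = -102675 (A = -3*(72 + 113)² = -3*185² = -3*34225 = -102675)
p = -741 (p = 57*(-13) = -741)
Q = 2107 (Q = -43*(0 - 49) = -43*(-49) = 2107)
L = -2848 (L = -741 - 1*2107 = -741 - 2107 = -2848)
A + L = -102675 - 2848 = -105523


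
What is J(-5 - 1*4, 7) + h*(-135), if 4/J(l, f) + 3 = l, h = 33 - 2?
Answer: -12556/3 ≈ -4185.3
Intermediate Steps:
h = 31
J(l, f) = 4/(-3 + l)
J(-5 - 1*4, 7) + h*(-135) = 4/(-3 + (-5 - 1*4)) + 31*(-135) = 4/(-3 + (-5 - 4)) - 4185 = 4/(-3 - 9) - 4185 = 4/(-12) - 4185 = 4*(-1/12) - 4185 = -1/3 - 4185 = -12556/3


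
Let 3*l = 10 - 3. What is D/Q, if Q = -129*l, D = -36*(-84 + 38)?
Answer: -1656/301 ≈ -5.5017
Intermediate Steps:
D = 1656 (D = -36*(-46) = 1656)
l = 7/3 (l = (10 - 3)/3 = (1/3)*7 = 7/3 ≈ 2.3333)
Q = -301 (Q = -129*7/3 = -301)
D/Q = 1656/(-301) = 1656*(-1/301) = -1656/301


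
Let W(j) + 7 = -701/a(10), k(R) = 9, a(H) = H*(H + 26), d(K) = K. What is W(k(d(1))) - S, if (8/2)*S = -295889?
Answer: 26626789/360 ≈ 73963.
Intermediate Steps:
S = -295889/4 (S = (¼)*(-295889) = -295889/4 ≈ -73972.)
a(H) = H*(26 + H)
W(j) = -3221/360 (W(j) = -7 - 701*1/(10*(26 + 10)) = -7 - 701/(10*36) = -7 - 701/360 = -3221/360)
W(k(d(1))) - S = -3221/360 - 1*(-295889/4) = -3221/360 + 295889/4 = 26626789/360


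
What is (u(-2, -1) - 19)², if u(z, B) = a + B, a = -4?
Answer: 576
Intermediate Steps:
u(z, B) = -4 + B
(u(-2, -1) - 19)² = ((-4 - 1) - 19)² = (-5 - 19)² = (-24)² = 576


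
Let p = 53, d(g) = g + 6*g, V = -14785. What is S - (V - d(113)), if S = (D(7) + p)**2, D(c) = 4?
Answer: 18825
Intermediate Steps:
d(g) = 7*g
S = 3249 (S = (4 + 53)**2 = 57**2 = 3249)
S - (V - d(113)) = 3249 - (-14785 - 7*113) = 3249 - (-14785 - 1*791) = 3249 - (-14785 - 791) = 3249 - 1*(-15576) = 3249 + 15576 = 18825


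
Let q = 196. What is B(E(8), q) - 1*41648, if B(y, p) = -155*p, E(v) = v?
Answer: -72028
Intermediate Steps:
B(E(8), q) - 1*41648 = -155*196 - 1*41648 = -30380 - 41648 = -72028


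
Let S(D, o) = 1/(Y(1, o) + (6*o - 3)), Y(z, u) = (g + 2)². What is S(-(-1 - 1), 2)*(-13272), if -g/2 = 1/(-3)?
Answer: -119448/145 ≈ -823.78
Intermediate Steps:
g = ⅔ (g = -2/(-3) = -2*(-⅓) = ⅔ ≈ 0.66667)
Y(z, u) = 64/9 (Y(z, u) = (⅔ + 2)² = (8/3)² = 64/9)
S(D, o) = 1/(37/9 + 6*o) (S(D, o) = 1/(64/9 + (6*o - 3)) = 1/(64/9 + (-3 + 6*o)) = 1/(37/9 + 6*o))
S(-(-1 - 1), 2)*(-13272) = (9/(37 + 54*2))*(-13272) = (9/(37 + 108))*(-13272) = (9/145)*(-13272) = -119448/145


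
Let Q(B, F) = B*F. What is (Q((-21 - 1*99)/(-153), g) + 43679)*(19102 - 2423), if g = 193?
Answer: 37283385971/51 ≈ 7.3105e+8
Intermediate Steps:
(Q((-21 - 1*99)/(-153), g) + 43679)*(19102 - 2423) = (((-21 - 1*99)/(-153))*193 + 43679)*(19102 - 2423) = (((-21 - 99)*(-1/153))*193 + 43679)*16679 = (-120*(-1/153)*193 + 43679)*16679 = ((40/51)*193 + 43679)*16679 = (7720/51 + 43679)*16679 = (2235349/51)*16679 = 37283385971/51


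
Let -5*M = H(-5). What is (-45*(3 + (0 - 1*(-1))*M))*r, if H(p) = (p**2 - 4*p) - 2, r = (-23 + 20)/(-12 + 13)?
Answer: -756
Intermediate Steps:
r = -3 (r = -3/1 = -3*1 = -3)
H(p) = -2 + p**2 - 4*p
M = -43/5 (M = -(-2 + (-5)**2 - 4*(-5))/5 = -(-2 + 25 + 20)/5 = -1/5*43 = -43/5 ≈ -8.6000)
(-45*(3 + (0 - 1*(-1))*M))*r = -45*(3 + (0 - 1*(-1))*(-43/5))*(-3) = -45*(3 + (0 + 1)*(-43/5))*(-3) = -45*(3 + 1*(-43/5))*(-3) = -45*(3 - 43/5)*(-3) = -45*(-28/5)*(-3) = 252*(-3) = -756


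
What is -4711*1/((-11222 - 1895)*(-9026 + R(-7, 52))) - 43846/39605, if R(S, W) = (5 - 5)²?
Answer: -5191291744687/4688996033410 ≈ -1.1071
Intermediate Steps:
R(S, W) = 0 (R(S, W) = 0² = 0)
-4711*1/((-11222 - 1895)*(-9026 + R(-7, 52))) - 43846/39605 = -4711*1/((-11222 - 1895)*(-9026 + 0)) - 43846/39605 = -4711/((-13117*(-9026))) - 43846*1/39605 = -4711/118394042 - 43846/39605 = -5191291744687/4688996033410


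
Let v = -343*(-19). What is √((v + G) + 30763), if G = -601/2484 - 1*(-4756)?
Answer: √7204760787/414 ≈ 205.03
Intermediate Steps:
v = 6517
G = 11813303/2484 (G = -601*1/2484 + 4756 = -601/2484 + 4756 = 11813303/2484 ≈ 4755.8)
√((v + G) + 30763) = √((6517 + 11813303/2484) + 30763) = √(28001531/2484 + 30763) = √(104416823/2484) = √7204760787/414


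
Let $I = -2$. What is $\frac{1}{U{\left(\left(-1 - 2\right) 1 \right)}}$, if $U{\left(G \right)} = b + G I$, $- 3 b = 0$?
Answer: $\frac{1}{6} \approx 0.16667$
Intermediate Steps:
$b = 0$ ($b = \left(- \frac{1}{3}\right) 0 = 0$)
$U{\left(G \right)} = - 2 G$ ($U{\left(G \right)} = 0 + G \left(-2\right) = 0 - 2 G = - 2 G$)
$\frac{1}{U{\left(\left(-1 - 2\right) 1 \right)}} = \frac{1}{\left(-2\right) \left(-1 - 2\right) 1} = \frac{1}{\left(-2\right) \left(\left(-3\right) 1\right)} = \frac{1}{\left(-2\right) \left(-3\right)} = \frac{1}{6}$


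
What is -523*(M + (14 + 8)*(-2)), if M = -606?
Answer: 339950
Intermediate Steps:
-523*(M + (14 + 8)*(-2)) = -523*(-606 + (14 + 8)*(-2)) = -523*(-606 + 22*(-2)) = -523*(-606 - 44) = -523*(-650) = 339950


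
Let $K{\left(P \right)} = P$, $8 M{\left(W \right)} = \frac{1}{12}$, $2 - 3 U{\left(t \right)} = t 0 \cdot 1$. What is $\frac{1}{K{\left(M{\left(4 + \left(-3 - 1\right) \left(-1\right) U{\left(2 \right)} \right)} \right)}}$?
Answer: $96$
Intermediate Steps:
$U{\left(t \right)} = \frac{2}{3}$ ($U{\left(t \right)} = \frac{2}{3} - \frac{t 0 \cdot 1}{3} = \frac{2}{3} - \frac{0 \cdot 1}{3} = \frac{2}{3} - 0 = \frac{2}{3} + 0 = \frac{2}{3}$)
$M{\left(W \right)} = \frac{1}{96}$ ($M{\left(W \right)} = \frac{1}{8 \cdot 12} = \frac{1}{8} \cdot \frac{1}{12} = \frac{1}{96}$)
$\frac{1}{K{\left(M{\left(4 + \left(-3 - 1\right) \left(-1\right) U{\left(2 \right)} \right)} \right)}} = \frac{1}{\frac{1}{96}} = 96$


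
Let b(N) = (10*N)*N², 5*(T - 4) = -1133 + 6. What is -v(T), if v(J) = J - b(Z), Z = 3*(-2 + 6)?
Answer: 87507/5 ≈ 17501.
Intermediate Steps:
Z = 12 (Z = 3*4 = 12)
T = -1107/5 (T = 4 + (-1133 + 6)/5 = 4 + (⅕)*(-1127) = 4 - 1127/5 = -1107/5 ≈ -221.40)
b(N) = 10*N³
v(J) = -17280 + J (v(J) = J - 10*12³ = J - 10*1728 = J - 1*17280 = J - 17280 = -17280 + J)
-v(T) = -(-17280 - 1107/5) = -1*(-87507/5) = 87507/5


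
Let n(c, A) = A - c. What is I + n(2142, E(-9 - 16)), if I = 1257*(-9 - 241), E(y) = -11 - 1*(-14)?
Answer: -316389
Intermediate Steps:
E(y) = 3 (E(y) = -11 + 14 = 3)
I = -314250 (I = 1257*(-250) = -314250)
I + n(2142, E(-9 - 16)) = -314250 + (3 - 1*2142) = -314250 + (3 - 2142) = -314250 - 2139 = -316389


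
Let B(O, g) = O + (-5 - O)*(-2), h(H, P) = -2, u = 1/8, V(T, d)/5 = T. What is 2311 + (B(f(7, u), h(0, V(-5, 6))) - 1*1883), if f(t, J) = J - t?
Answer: 3339/8 ≈ 417.38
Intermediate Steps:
V(T, d) = 5*T
u = ⅛ ≈ 0.12500
B(O, g) = 10 + 3*O (B(O, g) = O + (10 + 2*O) = 10 + 3*O)
2311 + (B(f(7, u), h(0, V(-5, 6))) - 1*1883) = 2311 + ((10 + 3*(⅛ - 1*7)) - 1*1883) = 2311 + ((10 + 3*(⅛ - 7)) - 1883) = 2311 + ((10 + 3*(-55/8)) - 1883) = 2311 + ((10 - 165/8) - 1883) = 2311 + (-85/8 - 1883) = 2311 - 15149/8 = 3339/8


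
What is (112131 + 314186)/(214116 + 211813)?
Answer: 426317/425929 ≈ 1.0009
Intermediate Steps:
(112131 + 314186)/(214116 + 211813) = 426317/425929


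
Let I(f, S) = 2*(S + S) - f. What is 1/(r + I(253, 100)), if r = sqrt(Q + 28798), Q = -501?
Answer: -147/6688 + sqrt(28297)/6688 ≈ 0.0031724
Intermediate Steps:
I(f, S) = -f + 4*S (I(f, S) = 2*(2*S) - f = 4*S - f = -f + 4*S)
r = sqrt(28297) (r = sqrt(-501 + 28798) = sqrt(28297) ≈ 168.22)
1/(r + I(253, 100)) = 1/(sqrt(28297) + (-1*253 + 4*100)) = 1/(sqrt(28297) + (-253 + 400)) = 1/(sqrt(28297) + 147) = 1/(147 + sqrt(28297))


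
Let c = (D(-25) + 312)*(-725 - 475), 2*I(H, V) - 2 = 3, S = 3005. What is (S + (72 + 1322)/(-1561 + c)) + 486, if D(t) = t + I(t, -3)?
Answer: 1218221457/348961 ≈ 3491.0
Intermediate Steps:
I(H, V) = 5/2 (I(H, V) = 1 + (1/2)*3 = 1 + 3/2 = 5/2)
D(t) = 5/2 + t (D(t) = t + 5/2 = 5/2 + t)
c = -347400 (c = ((5/2 - 25) + 312)*(-725 - 475) = (-45/2 + 312)*(-1200) = (579/2)*(-1200) = -347400)
(S + (72 + 1322)/(-1561 + c)) + 486 = (3005 + (72 + 1322)/(-1561 - 347400)) + 486 = (3005 + 1394/(-348961)) + 486 = (3005 + 1394*(-1/348961)) + 486 = (3005 - 1394/348961) + 486 = 1048626411/348961 + 486 = 1218221457/348961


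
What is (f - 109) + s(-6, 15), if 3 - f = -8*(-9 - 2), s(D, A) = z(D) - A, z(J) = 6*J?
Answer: -245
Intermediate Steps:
s(D, A) = -A + 6*D (s(D, A) = 6*D - A = -A + 6*D)
f = -85 (f = 3 - (-8)*(-9 - 2) = 3 - (-8)*(-11) = 3 - 1*88 = 3 - 88 = -85)
(f - 109) + s(-6, 15) = (-85 - 109) + (-1*15 + 6*(-6)) = -194 + (-15 - 36) = -194 - 51 = -245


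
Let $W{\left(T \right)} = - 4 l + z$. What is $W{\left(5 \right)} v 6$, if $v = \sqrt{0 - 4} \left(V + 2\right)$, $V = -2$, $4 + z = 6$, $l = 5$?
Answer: $0$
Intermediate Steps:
$z = 2$ ($z = -4 + 6 = 2$)
$W{\left(T \right)} = -18$ ($W{\left(T \right)} = \left(-4\right) 5 + 2 = -20 + 2 = -18$)
$v = 0$ ($v = \sqrt{0 - 4} \left(-2 + 2\right) = \sqrt{-4} \cdot 0 = 2 i 0 = 0$)
$W{\left(5 \right)} v 6 = \left(-18\right) 0 \cdot 6 = 0 \cdot 6 = 0$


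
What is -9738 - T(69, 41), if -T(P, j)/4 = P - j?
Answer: -9626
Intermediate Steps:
T(P, j) = -4*P + 4*j (T(P, j) = -4*(P - j) = -4*P + 4*j)
-9738 - T(69, 41) = -9738 - (-4*69 + 4*41) = -9738 - (-276 + 164) = -9738 - 1*(-112) = -9738 + 112 = -9626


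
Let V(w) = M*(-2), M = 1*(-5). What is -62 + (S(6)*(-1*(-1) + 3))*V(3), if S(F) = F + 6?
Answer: 418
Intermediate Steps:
M = -5
S(F) = 6 + F
V(w) = 10 (V(w) = -5*(-2) = 10)
-62 + (S(6)*(-1*(-1) + 3))*V(3) = -62 + ((6 + 6)*(-1*(-1) + 3))*10 = -62 + (12*(1 + 3))*10 = -62 + (12*4)*10 = -62 + 48*10 = -62 + 480 = 418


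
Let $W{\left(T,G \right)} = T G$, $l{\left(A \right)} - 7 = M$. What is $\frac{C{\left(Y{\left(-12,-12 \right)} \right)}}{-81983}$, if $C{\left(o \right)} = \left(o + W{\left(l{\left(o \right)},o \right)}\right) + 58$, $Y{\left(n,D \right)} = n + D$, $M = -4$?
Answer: $\frac{38}{81983} \approx 0.00046351$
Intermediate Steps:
$l{\left(A \right)} = 3$ ($l{\left(A \right)} = 7 - 4 = 3$)
$W{\left(T,G \right)} = G T$
$Y{\left(n,D \right)} = D + n$
$C{\left(o \right)} = 58 + 4 o$ ($C{\left(o \right)} = \left(o + o 3\right) + 58 = \left(o + 3 o\right) + 58 = 4 o + 58 = 58 + 4 o$)
$\frac{C{\left(Y{\left(-12,-12 \right)} \right)}}{-81983} = \frac{58 + 4 \left(-12 - 12\right)}{-81983} = \left(58 + 4 \left(-24\right)\right) \left(- \frac{1}{81983}\right) = \left(58 - 96\right) \left(- \frac{1}{81983}\right) = \left(-38\right) \left(- \frac{1}{81983}\right) = \frac{38}{81983}$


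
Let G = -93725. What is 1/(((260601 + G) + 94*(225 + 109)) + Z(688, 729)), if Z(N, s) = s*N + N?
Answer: 1/700512 ≈ 1.4275e-6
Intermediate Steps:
Z(N, s) = N + N*s (Z(N, s) = N*s + N = N + N*s)
1/(((260601 + G) + 94*(225 + 109)) + Z(688, 729)) = 1/(((260601 - 93725) + 94*(225 + 109)) + 688*(1 + 729)) = 1/((166876 + 94*334) + 688*730) = 1/((166876 + 31396) + 502240) = 1/(198272 + 502240) = 1/700512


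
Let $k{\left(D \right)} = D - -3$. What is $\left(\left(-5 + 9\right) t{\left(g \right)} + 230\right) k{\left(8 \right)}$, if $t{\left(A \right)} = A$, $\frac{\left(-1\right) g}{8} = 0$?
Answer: $2530$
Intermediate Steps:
$g = 0$ ($g = \left(-8\right) 0 = 0$)
$k{\left(D \right)} = 3 + D$ ($k{\left(D \right)} = D + 3 = 3 + D$)
$\left(\left(-5 + 9\right) t{\left(g \right)} + 230\right) k{\left(8 \right)} = \left(\left(-5 + 9\right) 0 + 230\right) \left(3 + 8\right) = \left(4 \cdot 0 + 230\right) 11 = \left(0 + 230\right) 11 = 230 \cdot 11 = 2530$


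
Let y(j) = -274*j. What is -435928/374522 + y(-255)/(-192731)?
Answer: -55092345754/36090999791 ≈ -1.5265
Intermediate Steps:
-435928/374522 + y(-255)/(-192731) = -435928/374522 - 274*(-255)/(-192731) = -435928*1/374522 + 69870*(-1/192731) = -217964/187261 - 69870/192731 = -55092345754/36090999791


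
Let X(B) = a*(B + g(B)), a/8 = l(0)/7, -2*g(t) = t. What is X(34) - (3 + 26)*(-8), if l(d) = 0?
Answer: 232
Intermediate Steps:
g(t) = -t/2
a = 0 (a = 8*(0/7) = 8*(0*(⅐)) = 8*0 = 0)
X(B) = 0 (X(B) = 0*(B - B/2) = 0*(B/2) = 0)
X(34) - (3 + 26)*(-8) = 0 - (3 + 26)*(-8) = 0 - 29*(-8) = 0 - 1*(-232) = 0 + 232 = 232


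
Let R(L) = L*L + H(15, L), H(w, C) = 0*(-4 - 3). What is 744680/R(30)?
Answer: 37234/45 ≈ 827.42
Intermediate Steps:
H(w, C) = 0 (H(w, C) = 0*(-7) = 0)
R(L) = L² (R(L) = L*L + 0 = L² + 0 = L²)
744680/R(30) = 744680/(30²) = 744680/900 = 744680*(1/900) = 37234/45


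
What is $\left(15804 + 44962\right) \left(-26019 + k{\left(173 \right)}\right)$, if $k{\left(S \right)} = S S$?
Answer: $237595060$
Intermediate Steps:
$k{\left(S \right)} = S^{2}$
$\left(15804 + 44962\right) \left(-26019 + k{\left(173 \right)}\right) = \left(15804 + 44962\right) \left(-26019 + 173^{2}\right) = 60766 \left(-26019 + 29929\right) = 60766 \cdot 3910 = 237595060$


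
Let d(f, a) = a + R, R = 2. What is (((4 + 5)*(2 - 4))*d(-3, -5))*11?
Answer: 594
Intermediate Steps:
d(f, a) = 2 + a (d(f, a) = a + 2 = 2 + a)
(((4 + 5)*(2 - 4))*d(-3, -5))*11 = (((4 + 5)*(2 - 4))*(2 - 5))*11 = ((9*(-2))*(-3))*11 = -18*(-3)*11 = 54*11 = 594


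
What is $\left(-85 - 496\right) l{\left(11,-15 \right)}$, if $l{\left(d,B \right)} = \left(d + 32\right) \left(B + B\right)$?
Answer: $749490$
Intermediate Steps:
$l{\left(d,B \right)} = 2 B \left(32 + d\right)$ ($l{\left(d,B \right)} = \left(32 + d\right) 2 B = 2 B \left(32 + d\right)$)
$\left(-85 - 496\right) l{\left(11,-15 \right)} = \left(-85 - 496\right) 2 \left(-15\right) \left(32 + 11\right) = - 581 \cdot 2 \left(-15\right) 43 = \left(-581\right) \left(-1290\right) = 749490$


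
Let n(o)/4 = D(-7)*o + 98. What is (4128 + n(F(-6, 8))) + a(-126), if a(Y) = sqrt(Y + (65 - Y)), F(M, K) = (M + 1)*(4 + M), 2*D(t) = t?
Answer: 4380 + sqrt(65) ≈ 4388.1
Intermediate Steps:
D(t) = t/2
F(M, K) = (1 + M)*(4 + M)
n(o) = 392 - 14*o (n(o) = 4*(((1/2)*(-7))*o + 98) = 4*(-7*o/2 + 98) = 4*(98 - 7*o/2) = 392 - 14*o)
a(Y) = sqrt(65)
(4128 + n(F(-6, 8))) + a(-126) = (4128 + (392 - 14*(4 + (-6)**2 + 5*(-6)))) + sqrt(65) = (4128 + (392 - 14*(4 + 36 - 30))) + sqrt(65) = (4128 + (392 - 14*10)) + sqrt(65) = (4128 + (392 - 140)) + sqrt(65) = (4128 + 252) + sqrt(65) = 4380 + sqrt(65)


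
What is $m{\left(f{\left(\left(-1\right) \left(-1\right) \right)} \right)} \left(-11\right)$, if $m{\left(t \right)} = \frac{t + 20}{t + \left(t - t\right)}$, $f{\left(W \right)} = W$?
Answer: $-231$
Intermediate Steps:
$m{\left(t \right)} = \frac{20 + t}{t}$ ($m{\left(t \right)} = \frac{20 + t}{t + 0} = \frac{20 + t}{t}$)
$m{\left(f{\left(\left(-1\right) \left(-1\right) \right)} \right)} \left(-11\right) = \frac{20 - -1}{\left(-1\right) \left(-1\right)} \left(-11\right) = \frac{20 + 1}{1} \left(-11\right) = 1 \cdot 21 \left(-11\right) = 21 \left(-11\right) = -231$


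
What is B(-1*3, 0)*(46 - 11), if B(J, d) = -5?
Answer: -175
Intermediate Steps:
B(-1*3, 0)*(46 - 11) = -5*(46 - 11) = -5*35 = -175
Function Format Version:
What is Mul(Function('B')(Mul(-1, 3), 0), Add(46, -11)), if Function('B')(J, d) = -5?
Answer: -175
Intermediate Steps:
Mul(Function('B')(Mul(-1, 3), 0), Add(46, -11)) = Mul(-5, Add(46, -11)) = Mul(-5, 35) = -175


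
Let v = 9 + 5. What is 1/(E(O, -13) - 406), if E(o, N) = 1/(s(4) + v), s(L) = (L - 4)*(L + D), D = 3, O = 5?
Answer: -14/5683 ≈ -0.0024635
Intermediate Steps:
s(L) = (-4 + L)*(3 + L) (s(L) = (L - 4)*(L + 3) = (-4 + L)*(3 + L))
v = 14
E(o, N) = 1/14 (E(o, N) = 1/((-12 + 4² - 1*4) + 14) = 1/((-12 + 16 - 4) + 14) = 1/(0 + 14) = 1/14)
1/(E(O, -13) - 406) = 1/(1/14 - 406) = 1/(-5683/14) = -14/5683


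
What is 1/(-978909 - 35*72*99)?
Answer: -1/1228389 ≈ -8.1407e-7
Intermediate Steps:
1/(-978909 - 35*72*99) = 1/(-978909 - 2520*99) = 1/(-978909 - 249480) = 1/(-1228389) = -1/1228389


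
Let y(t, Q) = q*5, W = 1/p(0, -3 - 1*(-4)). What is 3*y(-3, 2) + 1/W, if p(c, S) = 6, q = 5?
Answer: 81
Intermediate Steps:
W = ⅙ (W = 1/6 = ⅙ ≈ 0.16667)
y(t, Q) = 25 (y(t, Q) = 5*5 = 25)
3*y(-3, 2) + 1/W = 3*25 + 1/(⅙) = 75 + 6 = 81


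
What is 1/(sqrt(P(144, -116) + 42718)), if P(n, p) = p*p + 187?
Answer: sqrt(56361)/56361 ≈ 0.0042122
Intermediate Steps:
P(n, p) = 187 + p**2 (P(n, p) = p**2 + 187 = 187 + p**2)
1/(sqrt(P(144, -116) + 42718)) = 1/(sqrt((187 + (-116)**2) + 42718)) = 1/(sqrt((187 + 13456) + 42718)) = 1/(sqrt(13643 + 42718)) = 1/(sqrt(56361)) = sqrt(56361)/56361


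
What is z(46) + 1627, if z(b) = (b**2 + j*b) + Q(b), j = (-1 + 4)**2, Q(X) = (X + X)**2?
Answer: 12621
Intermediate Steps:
Q(X) = 4*X**2 (Q(X) = (2*X)**2 = 4*X**2)
j = 9 (j = 3**2 = 9)
z(b) = 5*b**2 + 9*b (z(b) = (b**2 + 9*b) + 4*b**2 = 5*b**2 + 9*b)
z(46) + 1627 = 46*(9 + 5*46) + 1627 = 46*(9 + 230) + 1627 = 46*239 + 1627 = 10994 + 1627 = 12621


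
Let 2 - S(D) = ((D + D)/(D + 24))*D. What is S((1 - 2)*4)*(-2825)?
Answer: -1130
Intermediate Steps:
S(D) = 2 - 2*D**2/(24 + D) (S(D) = 2 - (D + D)/(D + 24)*D = 2 - (2*D)/(24 + D)*D = 2 - 2*D/(24 + D)*D = 2 - 2*D**2/(24 + D))
S((1 - 2)*4)*(-2825) = (2*(24 + (1 - 2)*4 - ((1 - 2)*4)**2)/(24 + (1 - 2)*4))*(-2825) = (2*(24 - 1*4 - (-1*4)**2)/(24 - 1*4))*(-2825) = (2*(24 - 4 - 1*(-4)**2)/(24 - 4))*(-2825) = (2*(24 - 4 - 1*16)/20)*(-2825) = (2*(1/20)*(24 - 4 - 16))*(-2825) = (2*(1/20)*4)*(-2825) = (2/5)*(-2825) = -1130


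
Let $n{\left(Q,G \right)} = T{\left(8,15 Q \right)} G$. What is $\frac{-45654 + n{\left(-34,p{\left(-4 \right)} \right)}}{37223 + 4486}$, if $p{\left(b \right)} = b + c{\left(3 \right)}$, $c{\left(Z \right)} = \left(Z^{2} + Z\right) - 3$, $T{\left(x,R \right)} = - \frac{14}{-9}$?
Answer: $- \frac{410816}{375381} \approx -1.0944$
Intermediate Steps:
$T{\left(x,R \right)} = \frac{14}{9}$ ($T{\left(x,R \right)} = \left(-14\right) \left(- \frac{1}{9}\right) = \frac{14}{9}$)
$c{\left(Z \right)} = -3 + Z + Z^{2}$ ($c{\left(Z \right)} = \left(Z + Z^{2}\right) - 3 = -3 + Z + Z^{2}$)
$p{\left(b \right)} = 9 + b$ ($p{\left(b \right)} = b + \left(-3 + 3 + 3^{2}\right) = b + \left(-3 + 3 + 9\right) = b + 9 = 9 + b$)
$n{\left(Q,G \right)} = \frac{14 G}{9}$
$\frac{-45654 + n{\left(-34,p{\left(-4 \right)} \right)}}{37223 + 4486} = \frac{-45654 + \frac{14 \left(9 - 4\right)}{9}}{37223 + 4486} = \frac{-45654 + \frac{14}{9} \cdot 5}{41709} = \left(-45654 + \frac{70}{9}\right) \frac{1}{41709} = \left(- \frac{410816}{9}\right) \frac{1}{41709} = - \frac{410816}{375381}$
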